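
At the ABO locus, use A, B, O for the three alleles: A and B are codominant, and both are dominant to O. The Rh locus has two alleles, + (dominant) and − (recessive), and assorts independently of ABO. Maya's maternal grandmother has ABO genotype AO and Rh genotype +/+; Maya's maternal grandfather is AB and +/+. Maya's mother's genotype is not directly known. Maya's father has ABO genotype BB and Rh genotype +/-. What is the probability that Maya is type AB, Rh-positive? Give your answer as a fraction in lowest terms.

1/2

Maya's mother's ABO genotype from AO × AB: 1/4 AA, 1/4 AB, 1/4 AO, 1/4 BO.
Crossing each possibility with the father BB and summing P(type AB): 1/4·1 + 1/4·1/2 + 1/4·1/2 + 1/4·0 = 1/2.
Similarly for Rh via the mother's Rh distribution: P(Rh+) = 1.
Independent loci: 1/2 × 1 = 1/2.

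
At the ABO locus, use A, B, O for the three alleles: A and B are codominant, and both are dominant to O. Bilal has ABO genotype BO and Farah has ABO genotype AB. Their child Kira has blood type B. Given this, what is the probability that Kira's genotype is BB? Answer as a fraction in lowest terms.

Cross BO × AB → 1/4 AB, 1/4 AO, 1/4 BB, 1/4 BO.
Type-B genotypes among offspring: BB (1/4), BO (1/4); total 1/2.
P(BB | type B) = (1/4) / (1/2) = 1/2.

1/2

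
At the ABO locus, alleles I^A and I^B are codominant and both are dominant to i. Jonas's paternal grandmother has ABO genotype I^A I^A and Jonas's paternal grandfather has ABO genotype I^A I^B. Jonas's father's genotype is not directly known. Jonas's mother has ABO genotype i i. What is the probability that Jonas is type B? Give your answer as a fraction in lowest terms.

Jonas's father's ABO genotype from I^A I^A × I^A I^B: 1/2 I^A I^A, 1/2 I^A I^B.
Crossing each possibility with the mother i i and summing P(type B): 1/2·0 + 1/2·1/2 = 1/4.

1/4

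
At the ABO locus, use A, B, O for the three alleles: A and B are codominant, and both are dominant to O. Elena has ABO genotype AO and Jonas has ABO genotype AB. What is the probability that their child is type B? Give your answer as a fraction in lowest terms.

ABO cross AO × AB → offspring phenotypes: 1/2 A, 1/4 B, 1/4 AB.
So P(type B) = 1/4.

1/4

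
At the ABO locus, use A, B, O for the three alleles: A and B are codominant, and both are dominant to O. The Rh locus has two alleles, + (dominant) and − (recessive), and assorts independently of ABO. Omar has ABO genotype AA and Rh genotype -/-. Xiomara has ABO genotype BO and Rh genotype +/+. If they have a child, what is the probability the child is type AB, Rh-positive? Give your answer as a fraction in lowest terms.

1/2

ABO cross AA × BO → offspring phenotypes: 1/2 A, 1/2 AB.
Rh cross -/- × +/+ → 1 Rh+.
Independent loci: P(type AB, Rh-positive) = 1/2 × 1 = 1/2.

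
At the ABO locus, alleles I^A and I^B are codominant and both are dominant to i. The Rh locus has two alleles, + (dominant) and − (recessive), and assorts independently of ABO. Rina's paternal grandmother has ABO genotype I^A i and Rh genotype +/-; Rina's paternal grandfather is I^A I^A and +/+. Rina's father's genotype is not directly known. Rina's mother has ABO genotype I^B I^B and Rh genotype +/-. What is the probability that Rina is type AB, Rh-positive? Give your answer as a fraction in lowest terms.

Rina's father's ABO genotype from I^A i × I^A I^A: 1/2 I^A I^A, 1/2 I^A i.
Crossing each possibility with the mother I^B I^B and summing P(type AB): 1/2·1 + 1/2·1/2 = 3/4.
Similarly for Rh via the father's Rh distribution: P(Rh+) = 7/8.
Independent loci: 3/4 × 7/8 = 21/32.

21/32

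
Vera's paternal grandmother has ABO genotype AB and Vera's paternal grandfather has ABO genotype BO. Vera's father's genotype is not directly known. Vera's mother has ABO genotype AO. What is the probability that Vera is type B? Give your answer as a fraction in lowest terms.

1/4

Vera's father's ABO genotype from AB × BO: 1/4 AB, 1/4 AO, 1/4 BB, 1/4 BO.
Crossing each possibility with the mother AO and summing P(type B): 1/4·1/4 + 1/4·0 + 1/4·1/2 + 1/4·1/4 = 1/4.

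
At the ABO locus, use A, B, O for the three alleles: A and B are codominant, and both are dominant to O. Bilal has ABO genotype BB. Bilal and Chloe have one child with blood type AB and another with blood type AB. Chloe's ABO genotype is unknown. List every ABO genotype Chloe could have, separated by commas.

For each candidate genotype of Chloe, check whether crossing it with BB can produce every observed child phenotype.
  AA → possible child types {AB} ✓
  AB → possible child types {B, AB} ✓
  AO → possible child types {B, AB} ✓
  BB → possible child types {B} ✗
  BO → possible child types {B} ✗
  OO → possible child types {B} ✗

AA, AB, AO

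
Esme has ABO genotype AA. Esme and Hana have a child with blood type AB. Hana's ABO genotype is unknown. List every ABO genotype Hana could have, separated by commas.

For each candidate genotype of Hana, check whether crossing it with AA can produce every observed child phenotype.
  AA → possible child types {A} ✗
  AB → possible child types {A, AB} ✓
  AO → possible child types {A} ✗
  BB → possible child types {AB} ✓
  BO → possible child types {A, AB} ✓
  OO → possible child types {A} ✗

AB, BB, BO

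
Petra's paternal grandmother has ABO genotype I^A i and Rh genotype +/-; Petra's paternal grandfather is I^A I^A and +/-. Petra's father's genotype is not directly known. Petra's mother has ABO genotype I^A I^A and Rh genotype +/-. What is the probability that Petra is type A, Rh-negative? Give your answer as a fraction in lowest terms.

1/4

Petra's father's ABO genotype from I^A i × I^A I^A: 1/2 I^A I^A, 1/2 I^A i.
Crossing each possibility with the mother I^A I^A and summing P(type A): 1/2·1 + 1/2·1 = 1.
Similarly for Rh via the father's Rh distribution: P(Rh-) = 1/4.
Independent loci: 1 × 1/4 = 1/4.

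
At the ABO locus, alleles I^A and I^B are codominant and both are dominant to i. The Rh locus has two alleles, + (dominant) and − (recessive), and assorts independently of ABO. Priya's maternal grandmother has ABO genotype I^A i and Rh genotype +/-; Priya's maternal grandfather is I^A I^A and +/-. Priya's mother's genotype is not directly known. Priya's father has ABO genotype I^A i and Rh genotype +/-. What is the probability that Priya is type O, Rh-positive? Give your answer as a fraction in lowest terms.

Priya's mother's ABO genotype from I^A i × I^A I^A: 1/2 I^A I^A, 1/2 I^A i.
Crossing each possibility with the father I^A i and summing P(type O): 1/2·0 + 1/2·1/4 = 1/8.
Similarly for Rh via the mother's Rh distribution: P(Rh+) = 3/4.
Independent loci: 1/8 × 3/4 = 3/32.

3/32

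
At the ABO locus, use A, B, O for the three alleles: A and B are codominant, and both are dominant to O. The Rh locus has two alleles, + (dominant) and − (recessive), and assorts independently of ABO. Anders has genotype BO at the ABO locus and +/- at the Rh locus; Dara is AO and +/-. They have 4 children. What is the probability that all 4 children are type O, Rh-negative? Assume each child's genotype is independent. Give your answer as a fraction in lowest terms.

ABO cross BO × AO → 1/4 O, 1/4 A, 1/4 B, 1/4 AB.
Rh cross +/- × +/- → 3/4 Rh+, 1/4 Rh-; so P(type O, Rh-negative) = 1/4 × 1/4 = 1/16 per child.
All 4 independent: (1/16)^4 = 1/65536.

1/65536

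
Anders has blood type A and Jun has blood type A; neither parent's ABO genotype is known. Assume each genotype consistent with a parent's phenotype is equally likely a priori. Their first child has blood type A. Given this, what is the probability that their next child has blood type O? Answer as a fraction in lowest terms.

1/20

Possible genotypes: Anders ∈ {AA, AO}; Jun ∈ {AA, AO}.
Weight each parental genotype pair by prior × P(type-A child):
  AA × AA: posterior weight 4/15; P(next child type O) = 0.
  AA × AO: posterior weight 4/15; P(next child type O) = 0.
  AO × AA: posterior weight 4/15; P(next child type O) = 0.
  AO × AO: posterior weight 1/5; P(next child type O) = 1/4.
Weighted sum = 1/20.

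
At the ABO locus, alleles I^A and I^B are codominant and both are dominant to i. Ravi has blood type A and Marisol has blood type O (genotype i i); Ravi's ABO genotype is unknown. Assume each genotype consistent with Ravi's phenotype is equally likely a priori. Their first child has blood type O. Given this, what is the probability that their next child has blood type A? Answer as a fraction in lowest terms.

1/2

Possible genotypes: Ravi ∈ {I^A I^A, I^A i}; Marisol ∈ {i i}.
Weight each parental genotype pair by prior × P(type-O child):
  I^A i × i i: posterior weight 1; P(next child type A) = 1/2.
Weighted sum = 1/2.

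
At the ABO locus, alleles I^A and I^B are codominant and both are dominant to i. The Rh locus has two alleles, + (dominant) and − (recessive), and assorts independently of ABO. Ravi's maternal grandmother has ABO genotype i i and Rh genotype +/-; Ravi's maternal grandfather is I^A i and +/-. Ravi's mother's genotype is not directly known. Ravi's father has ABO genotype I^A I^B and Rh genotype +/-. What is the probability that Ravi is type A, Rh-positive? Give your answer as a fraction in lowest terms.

Ravi's mother's ABO genotype from i i × I^A i: 1/2 I^A i, 1/2 i i.
Crossing each possibility with the father I^A I^B and summing P(type A): 1/2·1/2 + 1/2·1/2 = 1/2.
Similarly for Rh via the mother's Rh distribution: P(Rh+) = 3/4.
Independent loci: 1/2 × 3/4 = 3/8.

3/8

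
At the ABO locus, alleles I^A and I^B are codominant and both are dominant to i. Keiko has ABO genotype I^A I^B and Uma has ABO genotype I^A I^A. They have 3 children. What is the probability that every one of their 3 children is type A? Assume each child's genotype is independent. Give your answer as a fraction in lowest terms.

ABO cross I^A I^B × I^A I^A → 1/2 A, 1/2 AB.
So P(type A) = 1/2 per child.
All 3 independent: (1/2)^3 = 1/8.

1/8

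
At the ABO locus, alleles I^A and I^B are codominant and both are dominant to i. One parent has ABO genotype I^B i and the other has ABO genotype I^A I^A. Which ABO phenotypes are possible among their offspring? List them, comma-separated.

Gametes from I^B i × I^A I^A give offspring ABO genotypes I^A I^B, I^A i, i.e. phenotypes A, AB.

A, AB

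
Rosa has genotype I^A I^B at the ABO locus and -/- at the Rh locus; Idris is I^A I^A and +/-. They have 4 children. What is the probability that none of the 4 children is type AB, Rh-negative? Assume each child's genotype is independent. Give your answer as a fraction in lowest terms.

ABO cross I^A I^B × I^A I^A → 1/2 A, 1/2 AB.
Rh cross -/- × +/- → 1/2 Rh+, 1/2 Rh-; so P(type AB, Rh-negative) = 1/2 × 1/2 = 1/4 per child.
P(not type AB, Rh-negative) = 3/4 for one child; (3/4)^4 = 81/256.

81/256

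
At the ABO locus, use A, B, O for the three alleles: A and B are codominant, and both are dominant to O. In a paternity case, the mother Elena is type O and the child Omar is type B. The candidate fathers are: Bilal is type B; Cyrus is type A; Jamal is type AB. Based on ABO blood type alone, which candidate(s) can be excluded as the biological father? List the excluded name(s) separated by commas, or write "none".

A candidate is excluded only if no genotype consistent with his phenotype could produce a type B child with a type O mother.
Cyrus (type A): no genotype consistent with that phenotype can produce a type-B child with a type-O mother.

Cyrus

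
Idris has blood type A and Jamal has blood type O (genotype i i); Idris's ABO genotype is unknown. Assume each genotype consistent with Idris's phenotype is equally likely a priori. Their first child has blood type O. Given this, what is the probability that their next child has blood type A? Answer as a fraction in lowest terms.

Possible genotypes: Idris ∈ {I^A I^A, I^A i}; Jamal ∈ {i i}.
Weight each parental genotype pair by prior × P(type-O child):
  I^A i × i i: posterior weight 1; P(next child type A) = 1/2.
Weighted sum = 1/2.

1/2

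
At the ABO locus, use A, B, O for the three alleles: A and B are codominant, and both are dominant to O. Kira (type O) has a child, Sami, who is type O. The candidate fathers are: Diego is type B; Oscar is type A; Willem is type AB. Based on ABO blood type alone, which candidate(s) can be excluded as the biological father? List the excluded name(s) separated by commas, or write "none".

A candidate is excluded only if no genotype consistent with his phenotype could produce a type O child with a type O mother.
Willem (type AB): no genotype consistent with that phenotype can produce a type-O child with a type-O mother.

Willem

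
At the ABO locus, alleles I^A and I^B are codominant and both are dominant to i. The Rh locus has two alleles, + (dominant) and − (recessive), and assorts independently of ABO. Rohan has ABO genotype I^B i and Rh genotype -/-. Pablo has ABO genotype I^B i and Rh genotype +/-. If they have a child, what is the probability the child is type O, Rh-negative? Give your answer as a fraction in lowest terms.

ABO cross I^B i × I^B i → offspring phenotypes: 1/4 O, 3/4 B.
Rh cross -/- × +/- → 1/2 Rh+, 1/2 Rh-.
Independent loci: P(type O, Rh-negative) = 1/4 × 1/2 = 1/8.

1/8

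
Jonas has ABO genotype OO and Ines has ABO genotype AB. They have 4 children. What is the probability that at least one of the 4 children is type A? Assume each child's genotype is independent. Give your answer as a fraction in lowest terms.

ABO cross OO × AB → 1/2 A, 1/2 B.
So P(type A) = 1/2 per child.
P(none) = (1/2)^4 = 1/16; P(at least one) = 1 − 1/16 = 15/16.

15/16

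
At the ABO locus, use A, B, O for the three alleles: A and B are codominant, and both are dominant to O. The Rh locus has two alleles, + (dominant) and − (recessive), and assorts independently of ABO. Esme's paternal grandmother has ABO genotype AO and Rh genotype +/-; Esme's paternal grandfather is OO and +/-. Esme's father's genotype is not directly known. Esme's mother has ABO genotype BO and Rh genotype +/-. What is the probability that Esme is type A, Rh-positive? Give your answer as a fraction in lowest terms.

Esme's father's ABO genotype from AO × OO: 1/2 AO, 1/2 OO.
Crossing each possibility with the mother BO and summing P(type A): 1/2·1/4 + 1/2·0 = 1/8.
Similarly for Rh via the father's Rh distribution: P(Rh+) = 3/4.
Independent loci: 1/8 × 3/4 = 3/32.

3/32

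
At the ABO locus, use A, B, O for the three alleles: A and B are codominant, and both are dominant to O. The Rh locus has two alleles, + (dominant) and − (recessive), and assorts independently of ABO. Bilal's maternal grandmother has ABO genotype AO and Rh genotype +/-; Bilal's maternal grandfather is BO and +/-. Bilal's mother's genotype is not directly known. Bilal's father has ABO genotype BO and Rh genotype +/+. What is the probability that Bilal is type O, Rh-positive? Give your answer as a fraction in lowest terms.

1/4

Bilal's mother's ABO genotype from AO × BO: 1/4 AB, 1/4 AO, 1/4 BO, 1/4 OO.
Crossing each possibility with the father BO and summing P(type O): 1/4·0 + 1/4·1/4 + 1/4·1/4 + 1/4·1/2 = 1/4.
Similarly for Rh via the mother's Rh distribution: P(Rh+) = 1.
Independent loci: 1/4 × 1 = 1/4.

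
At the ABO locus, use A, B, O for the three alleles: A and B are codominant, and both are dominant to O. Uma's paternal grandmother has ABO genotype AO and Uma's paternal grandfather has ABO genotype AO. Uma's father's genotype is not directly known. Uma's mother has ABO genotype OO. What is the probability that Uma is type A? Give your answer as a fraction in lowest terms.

Uma's father's ABO genotype from AO × AO: 1/4 AA, 1/2 AO, 1/4 OO.
Crossing each possibility with the mother OO and summing P(type A): 1/4·1 + 1/2·1/2 + 1/4·0 = 1/2.

1/2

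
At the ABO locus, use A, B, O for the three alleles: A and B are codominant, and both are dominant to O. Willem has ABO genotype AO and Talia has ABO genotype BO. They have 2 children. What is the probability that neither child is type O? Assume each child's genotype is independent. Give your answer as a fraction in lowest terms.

9/16

ABO cross AO × BO → 1/4 O, 1/4 A, 1/4 B, 1/4 AB.
So P(type O) = 1/4 per child.
P(not type O) = 3/4 for one child; (3/4)^2 = 9/16.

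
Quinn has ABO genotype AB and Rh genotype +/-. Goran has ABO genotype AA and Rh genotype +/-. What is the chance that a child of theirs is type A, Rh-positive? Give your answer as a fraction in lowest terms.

ABO cross AB × AA → offspring phenotypes: 1/2 A, 1/2 AB.
Rh cross +/- × +/- → 3/4 Rh+, 1/4 Rh-.
Independent loci: P(type A, Rh-positive) = 1/2 × 3/4 = 3/8.

3/8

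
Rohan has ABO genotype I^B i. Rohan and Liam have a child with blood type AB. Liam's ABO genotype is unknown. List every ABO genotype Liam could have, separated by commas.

I^A I^A, I^A I^B, I^A i

For each candidate genotype of Liam, check whether crossing it with I^B i can produce every observed child phenotype.
  I^A I^A → possible child types {A, AB} ✓
  I^A I^B → possible child types {A, B, AB} ✓
  I^A i → possible child types {O, A, B, AB} ✓
  I^B I^B → possible child types {B} ✗
  I^B i → possible child types {O, B} ✗
  i i → possible child types {O, B} ✗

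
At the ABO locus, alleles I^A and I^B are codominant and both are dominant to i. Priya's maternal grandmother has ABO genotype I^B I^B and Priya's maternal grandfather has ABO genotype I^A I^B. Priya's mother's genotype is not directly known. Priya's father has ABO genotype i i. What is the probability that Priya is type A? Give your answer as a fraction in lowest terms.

Priya's mother's ABO genotype from I^B I^B × I^A I^B: 1/2 I^A I^B, 1/2 I^B I^B.
Crossing each possibility with the father i i and summing P(type A): 1/2·1/2 + 1/2·0 = 1/4.

1/4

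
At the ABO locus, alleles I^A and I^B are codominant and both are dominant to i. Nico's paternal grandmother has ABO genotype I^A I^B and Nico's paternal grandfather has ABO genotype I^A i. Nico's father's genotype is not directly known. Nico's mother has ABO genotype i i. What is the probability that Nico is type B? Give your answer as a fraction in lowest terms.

1/4

Nico's father's ABO genotype from I^A I^B × I^A i: 1/4 I^A I^A, 1/4 I^A I^B, 1/4 I^A i, 1/4 I^B i.
Crossing each possibility with the mother i i and summing P(type B): 1/4·0 + 1/4·1/2 + 1/4·0 + 1/4·1/2 = 1/4.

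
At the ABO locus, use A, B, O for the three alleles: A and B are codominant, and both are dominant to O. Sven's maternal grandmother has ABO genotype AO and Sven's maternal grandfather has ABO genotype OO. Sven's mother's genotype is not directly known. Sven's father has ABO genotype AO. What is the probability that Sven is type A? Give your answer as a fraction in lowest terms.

Sven's mother's ABO genotype from AO × OO: 1/2 AO, 1/2 OO.
Crossing each possibility with the father AO and summing P(type A): 1/2·3/4 + 1/2·1/2 = 5/8.

5/8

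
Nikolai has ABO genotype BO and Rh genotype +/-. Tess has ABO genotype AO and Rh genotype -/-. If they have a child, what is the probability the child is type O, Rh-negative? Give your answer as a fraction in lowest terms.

1/8

ABO cross BO × AO → offspring phenotypes: 1/4 O, 1/4 A, 1/4 B, 1/4 AB.
Rh cross +/- × -/- → 1/2 Rh+, 1/2 Rh-.
Independent loci: P(type O, Rh-negative) = 1/4 × 1/2 = 1/8.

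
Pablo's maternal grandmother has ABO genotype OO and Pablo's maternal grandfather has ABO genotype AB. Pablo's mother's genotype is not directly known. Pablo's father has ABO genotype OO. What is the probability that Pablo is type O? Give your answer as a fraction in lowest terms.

Pablo's mother's ABO genotype from OO × AB: 1/2 AO, 1/2 BO.
Crossing each possibility with the father OO and summing P(type O): 1/2·1/2 + 1/2·1/2 = 1/2.

1/2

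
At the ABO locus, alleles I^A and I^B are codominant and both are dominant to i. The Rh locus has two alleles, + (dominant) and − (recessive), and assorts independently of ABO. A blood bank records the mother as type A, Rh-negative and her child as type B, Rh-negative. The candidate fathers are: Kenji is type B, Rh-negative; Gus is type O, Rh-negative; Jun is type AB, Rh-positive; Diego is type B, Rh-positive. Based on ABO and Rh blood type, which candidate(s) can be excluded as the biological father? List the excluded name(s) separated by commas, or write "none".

Gus

A candidate is excluded only if no genotype consistent with his phenotype could produce a type B, Rh-negative child with a type A, Rh-negative mother.
Gus (type O, Rh-): no genotype consistent with that phenotype can produce a type-B Rh- child with a type-A mother.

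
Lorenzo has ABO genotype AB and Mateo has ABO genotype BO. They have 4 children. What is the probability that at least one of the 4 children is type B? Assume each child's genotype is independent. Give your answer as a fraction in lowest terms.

ABO cross AB × BO → 1/4 A, 1/2 B, 1/4 AB.
So P(type B) = 1/2 per child.
P(none) = (1/2)^4 = 1/16; P(at least one) = 1 − 1/16 = 15/16.

15/16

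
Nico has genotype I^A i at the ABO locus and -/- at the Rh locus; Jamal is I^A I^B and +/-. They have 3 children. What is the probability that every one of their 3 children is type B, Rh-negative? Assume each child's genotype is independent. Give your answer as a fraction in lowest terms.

ABO cross I^A i × I^A I^B → 1/2 A, 1/4 B, 1/4 AB.
Rh cross -/- × +/- → 1/2 Rh+, 1/2 Rh-; so P(type B, Rh-negative) = 1/4 × 1/2 = 1/8 per child.
All 3 independent: (1/8)^3 = 1/512.

1/512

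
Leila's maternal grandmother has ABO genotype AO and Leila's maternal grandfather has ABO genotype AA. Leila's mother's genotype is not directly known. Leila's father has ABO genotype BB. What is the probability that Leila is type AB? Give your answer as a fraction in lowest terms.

3/4

Leila's mother's ABO genotype from AO × AA: 1/2 AA, 1/2 AO.
Crossing each possibility with the father BB and summing P(type AB): 1/2·1 + 1/2·1/2 = 3/4.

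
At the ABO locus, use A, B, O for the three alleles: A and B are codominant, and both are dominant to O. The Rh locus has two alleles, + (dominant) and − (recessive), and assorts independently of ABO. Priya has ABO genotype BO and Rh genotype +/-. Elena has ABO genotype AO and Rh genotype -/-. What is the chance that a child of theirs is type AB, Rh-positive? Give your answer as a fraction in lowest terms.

ABO cross BO × AO → offspring phenotypes: 1/4 O, 1/4 A, 1/4 B, 1/4 AB.
Rh cross +/- × -/- → 1/2 Rh+, 1/2 Rh-.
Independent loci: P(type AB, Rh-positive) = 1/4 × 1/2 = 1/8.

1/8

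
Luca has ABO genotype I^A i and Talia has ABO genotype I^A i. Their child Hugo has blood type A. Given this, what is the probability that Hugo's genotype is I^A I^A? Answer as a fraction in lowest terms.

Cross I^A i × I^A i → 1/4 I^A I^A, 1/2 I^A i, 1/4 i i.
Type-A genotypes among offspring: I^A I^A (1/4), I^A i (1/2); total 3/4.
P(I^A I^A | type A) = (1/4) / (3/4) = 1/3.

1/3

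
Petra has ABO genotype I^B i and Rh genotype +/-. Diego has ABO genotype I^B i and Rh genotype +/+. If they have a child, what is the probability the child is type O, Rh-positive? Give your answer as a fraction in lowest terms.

1/4

ABO cross I^B i × I^B i → offspring phenotypes: 1/4 O, 3/4 B.
Rh cross +/- × +/+ → 1 Rh+.
Independent loci: P(type O, Rh-positive) = 1/4 × 1 = 1/4.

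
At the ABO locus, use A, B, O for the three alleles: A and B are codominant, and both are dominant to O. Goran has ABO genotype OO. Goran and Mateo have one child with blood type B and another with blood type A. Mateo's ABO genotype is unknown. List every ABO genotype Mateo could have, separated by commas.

AB

For each candidate genotype of Mateo, check whether crossing it with OO can produce every observed child phenotype.
  AA → possible child types {A} ✗
  AB → possible child types {A, B} ✓
  AO → possible child types {O, A} ✗
  BB → possible child types {B} ✗
  BO → possible child types {O, B} ✗
  OO → possible child types {O} ✗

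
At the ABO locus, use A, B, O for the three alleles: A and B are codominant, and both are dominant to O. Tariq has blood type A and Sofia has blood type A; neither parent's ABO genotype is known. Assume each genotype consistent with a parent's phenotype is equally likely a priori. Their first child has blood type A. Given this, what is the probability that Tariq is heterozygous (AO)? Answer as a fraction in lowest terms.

Possible genotypes: Tariq ∈ {AA, AO}; Sofia ∈ {AA, AO}.
Weight each parental genotype pair by prior × P(type-A child):
  AA × AA: posterior weight 4/15.
  AA × AO: posterior weight 4/15.
  AO × AA: posterior weight 4/15.
  AO × AO: posterior weight 1/5.
Sum the posterior weight over pairs where Tariq is AO: 7/15.

7/15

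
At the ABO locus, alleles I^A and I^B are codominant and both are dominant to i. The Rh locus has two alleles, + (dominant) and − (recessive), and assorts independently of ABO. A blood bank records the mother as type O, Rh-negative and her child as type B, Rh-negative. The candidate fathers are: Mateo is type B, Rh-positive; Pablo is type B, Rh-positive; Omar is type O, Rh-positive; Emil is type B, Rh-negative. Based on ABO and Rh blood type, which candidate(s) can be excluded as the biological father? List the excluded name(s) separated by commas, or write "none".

A candidate is excluded only if no genotype consistent with his phenotype could produce a type B, Rh-negative child with a type O, Rh-negative mother.
Omar (type O, Rh+): no genotype consistent with that phenotype can produce a type-B Rh- child with a type-O mother.

Omar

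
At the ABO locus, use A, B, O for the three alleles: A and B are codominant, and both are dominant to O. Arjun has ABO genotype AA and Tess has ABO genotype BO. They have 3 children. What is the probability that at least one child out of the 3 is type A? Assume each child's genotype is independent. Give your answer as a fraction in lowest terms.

ABO cross AA × BO → 1/2 A, 1/2 AB.
So P(type A) = 1/2 per child.
P(none) = (1/2)^3 = 1/8; P(at least one) = 1 − 1/8 = 7/8.

7/8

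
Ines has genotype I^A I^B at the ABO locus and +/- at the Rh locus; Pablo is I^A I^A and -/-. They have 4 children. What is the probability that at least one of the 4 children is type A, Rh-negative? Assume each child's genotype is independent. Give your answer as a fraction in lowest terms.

175/256

ABO cross I^A I^B × I^A I^A → 1/2 A, 1/2 AB.
Rh cross +/- × -/- → 1/2 Rh+, 1/2 Rh-; so P(type A, Rh-negative) = 1/2 × 1/2 = 1/4 per child.
P(none) = (3/4)^4 = 81/256; P(at least one) = 1 − 81/256 = 175/256.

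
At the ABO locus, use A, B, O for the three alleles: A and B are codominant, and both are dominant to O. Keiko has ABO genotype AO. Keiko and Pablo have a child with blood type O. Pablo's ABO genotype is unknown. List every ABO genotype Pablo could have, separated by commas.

For each candidate genotype of Pablo, check whether crossing it with AO can produce every observed child phenotype.
  AA → possible child types {A} ✗
  AB → possible child types {A, B, AB} ✗
  AO → possible child types {O, A} ✓
  BB → possible child types {B, AB} ✗
  BO → possible child types {O, A, B, AB} ✓
  OO → possible child types {O, A} ✓

AO, BO, OO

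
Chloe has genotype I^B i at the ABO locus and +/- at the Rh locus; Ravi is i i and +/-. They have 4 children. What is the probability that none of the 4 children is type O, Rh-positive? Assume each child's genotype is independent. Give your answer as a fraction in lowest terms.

625/4096

ABO cross I^B i × i i → 1/2 O, 1/2 B.
Rh cross +/- × +/- → 3/4 Rh+, 1/4 Rh-; so P(type O, Rh-positive) = 1/2 × 3/4 = 3/8 per child.
P(not type O, Rh-positive) = 5/8 for one child; (5/8)^4 = 625/4096.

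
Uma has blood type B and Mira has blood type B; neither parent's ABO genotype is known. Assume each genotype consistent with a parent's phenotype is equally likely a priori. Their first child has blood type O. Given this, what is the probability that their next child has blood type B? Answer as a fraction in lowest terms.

Possible genotypes: Uma ∈ {I^B I^B, I^B i}; Mira ∈ {I^B I^B, I^B i}.
Weight each parental genotype pair by prior × P(type-O child):
  I^B i × I^B i: posterior weight 1; P(next child type B) = 3/4.
Weighted sum = 3/4.

3/4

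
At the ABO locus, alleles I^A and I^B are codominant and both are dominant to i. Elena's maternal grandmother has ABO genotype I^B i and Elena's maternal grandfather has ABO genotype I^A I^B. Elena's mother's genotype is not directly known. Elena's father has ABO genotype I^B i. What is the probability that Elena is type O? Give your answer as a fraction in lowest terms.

Elena's mother's ABO genotype from I^B i × I^A I^B: 1/4 I^A I^B, 1/4 I^A i, 1/4 I^B I^B, 1/4 I^B i.
Crossing each possibility with the father I^B i and summing P(type O): 1/4·0 + 1/4·1/4 + 1/4·0 + 1/4·1/4 = 1/8.

1/8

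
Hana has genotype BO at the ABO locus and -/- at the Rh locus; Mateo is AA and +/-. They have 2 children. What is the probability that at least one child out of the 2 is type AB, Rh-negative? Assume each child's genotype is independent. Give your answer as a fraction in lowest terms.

7/16

ABO cross BO × AA → 1/2 A, 1/2 AB.
Rh cross -/- × +/- → 1/2 Rh+, 1/2 Rh-; so P(type AB, Rh-negative) = 1/2 × 1/2 = 1/4 per child.
P(none) = (3/4)^2 = 9/16; P(at least one) = 1 − 9/16 = 7/16.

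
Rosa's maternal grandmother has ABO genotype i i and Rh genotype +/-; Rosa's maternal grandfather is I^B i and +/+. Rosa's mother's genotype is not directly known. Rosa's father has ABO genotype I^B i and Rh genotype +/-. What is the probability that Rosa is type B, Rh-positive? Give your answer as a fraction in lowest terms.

Rosa's mother's ABO genotype from i i × I^B i: 1/2 I^B i, 1/2 i i.
Crossing each possibility with the father I^B i and summing P(type B): 1/2·3/4 + 1/2·1/2 = 5/8.
Similarly for Rh via the mother's Rh distribution: P(Rh+) = 7/8.
Independent loci: 5/8 × 7/8 = 35/64.

35/64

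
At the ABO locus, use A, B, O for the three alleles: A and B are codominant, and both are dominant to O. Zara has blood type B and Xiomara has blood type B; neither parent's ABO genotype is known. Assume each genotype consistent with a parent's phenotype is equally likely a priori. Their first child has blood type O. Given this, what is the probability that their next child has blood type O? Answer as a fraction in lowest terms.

1/4

Possible genotypes: Zara ∈ {BB, BO}; Xiomara ∈ {BB, BO}.
Weight each parental genotype pair by prior × P(type-O child):
  BO × BO: posterior weight 1; P(next child type O) = 1/4.
Weighted sum = 1/4.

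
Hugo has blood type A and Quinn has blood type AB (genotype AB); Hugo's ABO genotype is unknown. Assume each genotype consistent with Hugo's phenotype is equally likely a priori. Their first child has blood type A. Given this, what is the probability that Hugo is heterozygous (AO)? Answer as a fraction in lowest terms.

1/2

Possible genotypes: Hugo ∈ {AA, AO}; Quinn ∈ {AB}.
Weight each parental genotype pair by prior × P(type-A child):
  AA × AB: posterior weight 1/2.
  AO × AB: posterior weight 1/2.
Sum the posterior weight over pairs where Hugo is AO: 1/2.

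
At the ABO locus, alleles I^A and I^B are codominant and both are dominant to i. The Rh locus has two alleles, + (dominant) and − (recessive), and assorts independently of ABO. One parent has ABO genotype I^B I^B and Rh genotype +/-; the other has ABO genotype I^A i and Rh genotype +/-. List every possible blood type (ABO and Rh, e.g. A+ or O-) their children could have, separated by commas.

B+, B-, AB+, AB-

Gametes from I^B I^B × I^A i give offspring ABO genotypes I^A I^B, I^B i, i.e. phenotypes B, AB.
Rh cross +/- × +/- → phenotypes Rh+, Rh-.
Combining independently: B+, B-, AB+, AB-.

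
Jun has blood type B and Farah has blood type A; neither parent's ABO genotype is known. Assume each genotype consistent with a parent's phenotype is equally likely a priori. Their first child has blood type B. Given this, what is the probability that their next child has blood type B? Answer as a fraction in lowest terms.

Possible genotypes: Jun ∈ {I^B I^B, I^B i}; Farah ∈ {I^A I^A, I^A i}.
Weight each parental genotype pair by prior × P(type-B child):
  I^B I^B × I^A i: posterior weight 2/3; P(next child type B) = 1/2.
  I^B i × I^A i: posterior weight 1/3; P(next child type B) = 1/4.
Weighted sum = 5/12.

5/12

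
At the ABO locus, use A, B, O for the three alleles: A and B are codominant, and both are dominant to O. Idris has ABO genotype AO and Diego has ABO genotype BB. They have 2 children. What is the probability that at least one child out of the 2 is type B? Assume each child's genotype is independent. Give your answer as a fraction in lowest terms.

ABO cross AO × BB → 1/2 B, 1/2 AB.
So P(type B) = 1/2 per child.
P(none) = (1/2)^2 = 1/4; P(at least one) = 1 − 1/4 = 3/4.

3/4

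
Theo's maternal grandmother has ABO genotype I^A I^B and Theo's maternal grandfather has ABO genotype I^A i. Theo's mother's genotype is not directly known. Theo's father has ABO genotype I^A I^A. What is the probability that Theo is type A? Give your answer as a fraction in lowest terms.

3/4

Theo's mother's ABO genotype from I^A I^B × I^A i: 1/4 I^A I^A, 1/4 I^A I^B, 1/4 I^A i, 1/4 I^B i.
Crossing each possibility with the father I^A I^A and summing P(type A): 1/4·1 + 1/4·1/2 + 1/4·1 + 1/4·1/2 = 3/4.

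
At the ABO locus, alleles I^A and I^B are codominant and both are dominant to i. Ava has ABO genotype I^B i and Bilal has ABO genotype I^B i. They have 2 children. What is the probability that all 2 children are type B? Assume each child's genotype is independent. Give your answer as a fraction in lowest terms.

9/16

ABO cross I^B i × I^B i → 1/4 O, 3/4 B.
So P(type B) = 3/4 per child.
All 2 independent: (3/4)^2 = 9/16.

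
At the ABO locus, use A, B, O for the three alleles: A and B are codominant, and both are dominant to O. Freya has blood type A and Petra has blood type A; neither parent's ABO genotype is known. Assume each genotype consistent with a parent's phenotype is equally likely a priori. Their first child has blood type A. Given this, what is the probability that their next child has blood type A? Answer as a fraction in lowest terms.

Possible genotypes: Freya ∈ {AA, AO}; Petra ∈ {AA, AO}.
Weight each parental genotype pair by prior × P(type-A child):
  AA × AA: posterior weight 4/15; P(next child type A) = 1.
  AA × AO: posterior weight 4/15; P(next child type A) = 1.
  AO × AA: posterior weight 4/15; P(next child type A) = 1.
  AO × AO: posterior weight 1/5; P(next child type A) = 3/4.
Weighted sum = 19/20.

19/20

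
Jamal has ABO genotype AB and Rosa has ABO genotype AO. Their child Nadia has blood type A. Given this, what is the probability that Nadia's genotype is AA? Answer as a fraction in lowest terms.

Cross AB × AO → 1/4 AA, 1/4 AB, 1/4 AO, 1/4 BO.
Type-A genotypes among offspring: AA (1/4), AO (1/4); total 1/2.
P(AA | type A) = (1/4) / (1/2) = 1/2.

1/2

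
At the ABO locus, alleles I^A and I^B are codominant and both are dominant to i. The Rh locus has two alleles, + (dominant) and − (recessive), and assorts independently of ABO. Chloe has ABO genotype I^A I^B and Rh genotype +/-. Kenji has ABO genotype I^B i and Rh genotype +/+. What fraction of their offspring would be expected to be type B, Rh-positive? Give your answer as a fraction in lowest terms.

ABO cross I^A I^B × I^B i → offspring phenotypes: 1/4 A, 1/2 B, 1/4 AB.
Rh cross +/- × +/+ → 1 Rh+.
Independent loci: P(type B, Rh-positive) = 1/2 × 1 = 1/2.

1/2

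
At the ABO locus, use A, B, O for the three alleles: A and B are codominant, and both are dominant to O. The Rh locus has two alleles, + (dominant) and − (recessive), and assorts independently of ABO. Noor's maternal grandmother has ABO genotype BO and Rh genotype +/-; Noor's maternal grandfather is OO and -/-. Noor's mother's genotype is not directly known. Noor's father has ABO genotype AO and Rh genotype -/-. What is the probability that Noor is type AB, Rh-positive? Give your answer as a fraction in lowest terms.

1/32

Noor's mother's ABO genotype from BO × OO: 1/2 BO, 1/2 OO.
Crossing each possibility with the father AO and summing P(type AB): 1/2·1/4 + 1/2·0 = 1/8.
Similarly for Rh via the mother's Rh distribution: P(Rh+) = 1/4.
Independent loci: 1/8 × 1/4 = 1/32.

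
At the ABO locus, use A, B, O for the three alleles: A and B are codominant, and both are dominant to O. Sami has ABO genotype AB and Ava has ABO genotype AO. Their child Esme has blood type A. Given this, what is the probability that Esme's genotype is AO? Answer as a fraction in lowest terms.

Cross AB × AO → 1/4 AA, 1/4 AB, 1/4 AO, 1/4 BO.
Type-A genotypes among offspring: AA (1/4), AO (1/4); total 1/2.
P(AO | type A) = (1/4) / (1/2) = 1/2.

1/2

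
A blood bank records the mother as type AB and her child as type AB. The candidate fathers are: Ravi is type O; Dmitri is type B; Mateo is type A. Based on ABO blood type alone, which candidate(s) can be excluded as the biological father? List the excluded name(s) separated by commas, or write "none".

Ravi

A candidate is excluded only if no genotype consistent with his phenotype could produce a type AB child with a type AB mother.
Ravi (type O): no genotype consistent with that phenotype can produce a type-AB child with a type-AB mother.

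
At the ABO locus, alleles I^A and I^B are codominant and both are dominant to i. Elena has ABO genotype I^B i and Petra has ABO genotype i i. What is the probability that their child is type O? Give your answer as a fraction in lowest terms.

ABO cross I^B i × i i → offspring phenotypes: 1/2 O, 1/2 B.
So P(type O) = 1/2.

1/2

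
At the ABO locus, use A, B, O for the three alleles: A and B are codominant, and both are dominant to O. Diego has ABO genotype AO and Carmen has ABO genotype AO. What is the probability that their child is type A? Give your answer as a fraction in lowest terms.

3/4

ABO cross AO × AO → offspring phenotypes: 1/4 O, 3/4 A.
So P(type A) = 3/4.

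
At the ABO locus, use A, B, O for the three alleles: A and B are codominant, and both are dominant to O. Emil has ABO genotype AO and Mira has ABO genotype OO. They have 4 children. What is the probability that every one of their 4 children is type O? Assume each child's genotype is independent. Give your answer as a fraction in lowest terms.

ABO cross AO × OO → 1/2 O, 1/2 A.
So P(type O) = 1/2 per child.
All 4 independent: (1/2)^4 = 1/16.

1/16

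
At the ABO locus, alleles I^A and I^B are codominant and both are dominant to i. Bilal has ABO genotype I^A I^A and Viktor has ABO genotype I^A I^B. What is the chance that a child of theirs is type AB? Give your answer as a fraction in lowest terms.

ABO cross I^A I^A × I^A I^B → offspring phenotypes: 1/2 A, 1/2 AB.
So P(type AB) = 1/2.

1/2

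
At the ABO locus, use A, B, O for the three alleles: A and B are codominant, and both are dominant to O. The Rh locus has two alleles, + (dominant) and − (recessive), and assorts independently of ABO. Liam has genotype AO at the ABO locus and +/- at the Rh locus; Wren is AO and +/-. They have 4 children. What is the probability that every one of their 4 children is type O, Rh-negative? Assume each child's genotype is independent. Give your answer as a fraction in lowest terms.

1/65536

ABO cross AO × AO → 1/4 O, 3/4 A.
Rh cross +/- × +/- → 3/4 Rh+, 1/4 Rh-; so P(type O, Rh-negative) = 1/4 × 1/4 = 1/16 per child.
All 4 independent: (1/16)^4 = 1/65536.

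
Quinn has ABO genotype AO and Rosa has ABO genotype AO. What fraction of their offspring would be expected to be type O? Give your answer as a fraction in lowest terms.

1/4

ABO cross AO × AO → offspring phenotypes: 1/4 O, 3/4 A.
So P(type O) = 1/4.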